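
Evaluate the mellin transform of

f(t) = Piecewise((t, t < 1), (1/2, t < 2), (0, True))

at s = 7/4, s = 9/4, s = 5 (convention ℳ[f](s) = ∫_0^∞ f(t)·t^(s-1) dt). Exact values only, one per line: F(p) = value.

F(7/4) = 6/77 + 4*2**(3/4)/7
F(9/4) = 10/117 + 8*2**(1/4)/9
F(5) = 49/15

summing 2 kernel integrals split by 1 yields ℳ[f](s)
between 0 and 1 the integrand is t·t^(s-1)
segment 1 to 2 holds 1/2; add its integral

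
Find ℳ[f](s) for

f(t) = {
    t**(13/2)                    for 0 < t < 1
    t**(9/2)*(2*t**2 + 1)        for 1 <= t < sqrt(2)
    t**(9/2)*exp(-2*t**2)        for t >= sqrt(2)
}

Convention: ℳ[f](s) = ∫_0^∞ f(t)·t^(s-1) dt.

undo the shared t-power: t**6 on [0, 1); t**4*(2*t**2 + 1) on [1, sqrt(2)); t**4*exp(-2*t**2) on [sqrt(2), ∞)
invert the power substitution to get t**3 on [0, 1); t**2*(2*t + 1) on [1, 2); t**2*exp(-2*t) on [2, ∞)
peel off the shared t-power: t on [0, 1); 2*t + 1 on [1, 2); exp(-2*t) on [2, ∞)
along the cuts 1, sqrt(2), ℳ[f](s) splits into 3 integrals
on [0, 1): add ∫ t**(13/2)·t^(s-1) dt
between 1 and sqrt(2) the integrand is t**(9/2)*(2*t**2 + 1)·t^(s-1)
∫ over [sqrt(2), ∞) of t**(9/2)*exp(-2*t**2)·t^(s-1) joins the sum

2**(-s - 7/2)*(2**(s/2 + 1/4)*(2*s + 9)*(2*s + 13)*uppergamma(s/2 + 9/4, 4) + 2**(s + 11/2)*(-2*s - 9) - 2**(s + 13/2) + 2**(3*s/2 + 27/4)*(10*s + 45) + 2**(3*s/2 + 35/4))/((2*s + 9)*(2*s + 13))
  Re(s) > -13/2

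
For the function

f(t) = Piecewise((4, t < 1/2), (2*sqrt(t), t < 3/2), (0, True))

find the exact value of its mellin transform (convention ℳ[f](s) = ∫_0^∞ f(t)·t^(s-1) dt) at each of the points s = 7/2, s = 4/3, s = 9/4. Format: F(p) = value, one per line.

F(7/2) = sqrt(2)/14 + 5/2
F(4/3) = -3*2**(1/6)/11 + 3*2**(2/3)/4 + 9*2**(1/6)*3**(5/6)/11
F(9/4) = 2**(1/4)*(-9 + 22*sqrt(2) + 81*3**(3/4))/99

linearity at 1/2 turns ℳ[f](s) into 2 summed integrals
for t in [0, 1/2): the term is ∫ 4·t^(s-1)
∫ over [1/2, 3/2) of 2*sqrt(t)·t^(s-1) joins the sum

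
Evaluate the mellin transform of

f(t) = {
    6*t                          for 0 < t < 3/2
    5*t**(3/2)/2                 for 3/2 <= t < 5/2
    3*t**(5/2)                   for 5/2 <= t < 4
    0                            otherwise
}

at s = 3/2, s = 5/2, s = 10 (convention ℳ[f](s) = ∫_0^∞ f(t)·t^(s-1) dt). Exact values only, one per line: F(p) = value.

F(3/2) = 27*sqrt(6)/10 + 33199/192
F(5/2) = 81*sqrt(6)/28 + 92329/160
F(10) = -107421875*sqrt(10)/23552 - 885735*sqrt(6)/94208 + 2267756018313/281600

treat the 3 regions marked off by 3/2, 5/2 separately and sum
segment [0, 3/2) carries 6*t; integrate it
segment 3/2 to 5/2 holds 5*t**(3/2)/2; add its integral
∫ over [5/2, 4) of 3*t**(5/2)·t^(s-1) joins the sum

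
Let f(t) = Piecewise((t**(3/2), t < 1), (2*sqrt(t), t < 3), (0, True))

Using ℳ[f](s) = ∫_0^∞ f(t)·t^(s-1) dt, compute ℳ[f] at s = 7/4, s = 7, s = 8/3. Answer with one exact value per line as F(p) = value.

F(7/4) = -68/117 + 8*3**(1/4)
F(7) = -38/255 + 2916*sqrt(3)/5
F(8/3) = -186/475 + 324*3**(1/6)/19

summing 2 kernel integrals split by 1 yields ℳ[f](s)
over [0, 1), the kernel integral of t**(3/2) enters the sum
∫ 2*sqrt(t)·t^(s-1) over [1, 3)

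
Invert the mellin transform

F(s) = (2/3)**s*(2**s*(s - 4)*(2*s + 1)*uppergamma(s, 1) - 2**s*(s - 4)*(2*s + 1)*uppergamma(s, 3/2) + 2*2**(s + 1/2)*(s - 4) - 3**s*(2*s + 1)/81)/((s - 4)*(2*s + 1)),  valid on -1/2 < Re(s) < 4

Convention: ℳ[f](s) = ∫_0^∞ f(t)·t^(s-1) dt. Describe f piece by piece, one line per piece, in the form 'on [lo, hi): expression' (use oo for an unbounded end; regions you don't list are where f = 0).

on [0, 4/3): sqrt(6)*sqrt(t)/2
on [4/3, 2): exp(-3*t/4)
on [2, oo): 16/(81*t**4)

remove the common scale on t first: sqrt(t) on [0, 2); exp(-t/2) on [2, 3); t**(-4) on [3, ∞)
cuts at 4/3, 2: linearity sums the 3 kernel integrals
for t in [0, 4/3): the term is ∫ sqrt(6)*sqrt(t)/2·t^(s-1)
for t in [4/3, 2): the term is ∫ exp(-3*t/4)·t^(s-1)
on [2, ∞) integrate f = 16/(81*t**4) against the kernel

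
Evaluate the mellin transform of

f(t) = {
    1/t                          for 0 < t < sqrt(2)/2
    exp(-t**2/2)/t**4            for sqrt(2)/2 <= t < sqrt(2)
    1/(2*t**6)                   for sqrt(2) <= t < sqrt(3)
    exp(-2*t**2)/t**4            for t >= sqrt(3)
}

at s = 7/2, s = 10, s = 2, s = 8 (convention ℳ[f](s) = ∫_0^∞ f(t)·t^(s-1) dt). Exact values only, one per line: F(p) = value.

F(7/2) = -2**(3/4)*uppergamma(-1/4, 1)/4 - 3**(3/4)/45 + 2**(1/4)*uppergamma(-1/4, 6)/2 + 3*2**(3/4)/20 + 2**(3/4)*uppergamma(-1/4, 1/4)/4
F(10) = -20*exp(-1) + sqrt(2)/288 + 25*exp(-6)/8 + 5/8 + 41*exp(-1/4)/4
F(2) = -expint(2, 1)/4 + expint(2, 6)/6 + 5/288 + expint(2, 1/4) + sqrt(2)/2
F(8) = -4*exp(-1) + 7*exp(-6)/8 + sqrt(2)/112 + 1/4 + 5*exp(-1/4)/2

reversing the power substitution: 1/sqrt(t) on [0, 1/2); exp(-t/2)/t**2 on [1/2, 2); 1/(2*t**3) on [2, 3); …
the shared t-power comes off first: sqrt(t) on [0, 1/2); exp(-t/2)/t on [1/2, 2); 1/(2*t**2) on [2, 3); …
peel off the shared t-power: t**(3/2) on [0, 1/2); exp(-t/2) on [1/2, 2); 1/(2*t) on [2, 3); …
integrate the 4 segments split at sqrt(2)/2, sqrt(2), sqrt(3), then add the results
between 0 and sqrt(2)/2 the integrand is 1/t·t^(s-1)
[sqrt(2)/2, sqrt(2)) adds the kernel integral of exp(-t**2/2)/t**4
the [sqrt(2), sqrt(3)) slice contributes ∫ 1/(2*t**6)·t^(s-1) dt
the [sqrt(3), ∞) slice contributes ∫ exp(-2*t**2)/t**4·t^(s-1) dt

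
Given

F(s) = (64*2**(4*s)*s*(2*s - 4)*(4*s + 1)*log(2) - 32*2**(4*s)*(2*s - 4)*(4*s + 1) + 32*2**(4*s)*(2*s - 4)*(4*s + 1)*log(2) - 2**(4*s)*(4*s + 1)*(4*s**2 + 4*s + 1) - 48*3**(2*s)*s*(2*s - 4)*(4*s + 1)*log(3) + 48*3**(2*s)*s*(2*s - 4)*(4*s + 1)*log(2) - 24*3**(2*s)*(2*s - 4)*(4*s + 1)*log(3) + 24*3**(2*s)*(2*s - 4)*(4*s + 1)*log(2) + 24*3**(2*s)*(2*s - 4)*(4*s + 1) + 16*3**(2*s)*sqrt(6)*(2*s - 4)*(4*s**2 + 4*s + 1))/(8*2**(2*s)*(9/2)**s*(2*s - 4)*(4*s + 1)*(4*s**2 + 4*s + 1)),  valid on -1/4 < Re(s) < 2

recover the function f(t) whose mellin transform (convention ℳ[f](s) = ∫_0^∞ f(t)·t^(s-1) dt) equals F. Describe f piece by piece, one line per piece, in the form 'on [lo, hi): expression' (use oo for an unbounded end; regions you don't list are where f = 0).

on [0, 1/2): 2**(3/4)*sqrt(3)*t**(1/4)/2
on [1/2, 8/9): 3*sqrt(2)*sqrt(t)*log(3*sqrt(2)*sqrt(t)/2)/2
on [8/9, oo): 4/(81*t**2)

invert the common scale on t to get 2**(3/4)*3**(1/4)*t**(1/4)/2 on [0, 3/2); sqrt(6)*sqrt(t)*log(sqrt(6)*sqrt(t)/2)/2 on [3/2, 8/3); 4/(9*t**2) on [8/3, ∞)
peel off the common scale on t: t**(1/4) on [0, 9/4); sqrt(t)*log(sqrt(t)) on [9/4, 4); t**(-2) on [4, ∞)
remove the power substitution first: sqrt(t) on [0, 3/2); t*log(t) on [3/2, 2); t**(-4) on [2, ∞)
summing 3 kernel integrals split by 1/2, 8/9 yields ℳ[f](s)
on [0, 1/2) integrate f = 2**(3/4)*sqrt(3)*t**(1/4)/2 against the kernel
∫ 3*sqrt(2)*sqrt(t)*log(3*sqrt(2)*sqrt(t)/2)/2·t^(s-1) over [1/2, 8/9)
for t in [8/9, ∞): the term is ∫ 4/(81*t**2)·t^(s-1)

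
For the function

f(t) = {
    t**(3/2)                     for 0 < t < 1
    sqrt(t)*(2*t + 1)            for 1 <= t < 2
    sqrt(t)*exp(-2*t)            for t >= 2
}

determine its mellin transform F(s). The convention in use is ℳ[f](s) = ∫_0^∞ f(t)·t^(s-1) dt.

4**(-s - 1/2)*(2**(s + 1/2)*(s + 1/2)*(s + 3/2)*uppergamma(s + 1/2, 4) - 2*4**(s + 1/2)*(s + 1/2) - 4**(s + 1/2) + 5*8**(s + 1/2)*(s + 1/2) + 8**(s + 1/2))/((s + 1/2)*(s + 3/2))
  Re(s) > -3/2

remove the shared t-power first: t on [0, 1); 2*t + 1 on [1, 2); exp(-2*t) on [2, ∞)
integrate the 3 segments split at 1, 2, then add the results
[0, 1) adds the kernel integral of t**(3/2)
on [1, 2): add ∫ sqrt(t)*(2*t + 1)·t^(s-1) dt
segment 2 to ∞ holds sqrt(t)*exp(-2*t); add its integral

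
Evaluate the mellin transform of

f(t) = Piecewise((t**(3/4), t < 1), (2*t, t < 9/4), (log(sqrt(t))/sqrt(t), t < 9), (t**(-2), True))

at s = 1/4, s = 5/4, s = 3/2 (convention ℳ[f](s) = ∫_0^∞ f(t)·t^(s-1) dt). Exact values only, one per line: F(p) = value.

strip the power substitution: t**(3/2) on [0, 1); 2*t**2 on [1, 3/2); log(t)/t on [3/2, 3); …
split f at 1, 9/4, 9: ℳ[f](s) collects 4 kernel integrals
for t in [0, 1): the term is ∫ t**(3/4)·t^(s-1)
segment 1 to 9/4 holds 2*t; add its integral
on [9/4, 9) integrate f = log(sqrt(t))/sqrt(t) against the kernel
over [9, ∞), the kernel integral of t**(-2) enters the sum

F(1/4) = -1508*sqrt(3)/567 - 4*sqrt(3)*log(3)/3 - 4*sqrt(6)*log(2)/3 - 3/5 + 4*sqrt(6)*log(3)/3 + 67*sqrt(6)/15
F(5/4) = -68*sqrt(3)/27 - 7/18 + log(2**(sqrt(6))*3**(-sqrt(6) + 4*sqrt(3))) + 35*sqrt(6)/12
F(3/2) = 9*log(2)/4 + 271/90 + 27*log(3)/4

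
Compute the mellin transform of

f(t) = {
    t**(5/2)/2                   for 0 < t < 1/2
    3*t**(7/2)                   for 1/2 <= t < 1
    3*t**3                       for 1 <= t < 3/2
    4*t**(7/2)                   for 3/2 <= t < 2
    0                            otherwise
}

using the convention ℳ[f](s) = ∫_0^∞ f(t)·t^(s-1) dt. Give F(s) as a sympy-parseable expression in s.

the 4 pieces separated at 1/2, 1, 3/2 each add one integral
segment 0 to 1/2 holds t**(5/2)/2; add its integral
the [1/2, 1) slice contributes ∫ 3*t**(7/2)·t^(s-1) dt
piece [1, 3/2): integrate 3*t**3 against the kernel
for t in [3/2, 2): the term is ∫ 4*t**(7/2)·t^(s-1)

(-6*2**(-s - 7/2)*(s + 3)*(2*s + 5) + 2**(-s - 5/2)*(s + 3)*(2*s + 7) + 8*2**(s + 7/2)*(s + 3)*(2*s + 5) + 3*(3/2)**(s + 3)*(2*s + 5)*(2*s + 7) - 8*(3/2)**(s + 7/2)*(s + 3)*(2*s + 5) + 6*(s + 3)*(2*s + 5) - 3*(2*s + 5)*(2*s + 7))/((s + 3)*(2*s + 5)*(2*s + 7))
  Re(s) > -5/2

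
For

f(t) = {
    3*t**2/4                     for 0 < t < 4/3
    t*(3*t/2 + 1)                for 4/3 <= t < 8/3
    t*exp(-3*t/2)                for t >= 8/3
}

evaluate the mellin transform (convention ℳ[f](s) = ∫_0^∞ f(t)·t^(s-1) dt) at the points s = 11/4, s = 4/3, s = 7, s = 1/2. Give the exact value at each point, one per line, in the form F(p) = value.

F(11/4) = 8*3**(1/4)*(-2176*sqrt(2) + 285*2**(3/4)*uppergamma(15/4, 4) + 80896*2**(1/4))/23085
F(4/3) = 4*3**(2/3)*(-102*2**(2/3) + 35*2**(1/3)*uppergamma(7/3, 4) + 1824)/945
F(7) = 66842624*exp(-4)/6561 + 28614656/19683
F(1/2) = sqrt(3)*(15*sqrt(2)*(sqrt(pi)*exp(4)*erfc(2) + 4) + 32*(-4 + 17*sqrt(2))*exp(4))*exp(-4)/135

invert the shared t-power to get 3*t/4 on [0, 4/3); 3*t/2 + 1 on [4/3, 8/3); exp(-3*t/2) on [8/3, ∞)
strip the common scale on t: t/2 on [0, 2); t + 1 on [2, 4); exp(-t) on [4, ∞)
reversing the common scale on t: t on [0, 1); 2*t + 1 on [1, 2); exp(-2*t) on [2, ∞)
the 3 pieces separated at 4/3, 8/3 each add one integral
segment [0, 4/3) carries 3*t**2/4; integrate it
∫ t*(3*t/2 + 1)·t^(s-1) over [4/3, 8/3)
on [8/3, ∞) integrate f = t*exp(-3*t/2) against the kernel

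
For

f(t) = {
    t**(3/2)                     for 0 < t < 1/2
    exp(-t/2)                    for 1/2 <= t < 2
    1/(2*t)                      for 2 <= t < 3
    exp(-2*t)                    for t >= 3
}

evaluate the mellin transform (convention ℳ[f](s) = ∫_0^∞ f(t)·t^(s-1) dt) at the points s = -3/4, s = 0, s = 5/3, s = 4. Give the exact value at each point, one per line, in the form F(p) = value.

F(-3/4) = -2**(1/4)*uppergamma(-3/4, 1)/2 - 2*3**(1/4)/63 + 2**(3/4)*uppergamma(-3/4, 6) + 31*2**(1/4)/42 + 2**(1/4)*uppergamma(-3/4, 1/4)/2
F(0) = Ei(-1) - Ei(-6) + 1/12 + sqrt(2)/6 - Ei(-1/4)
F(5/3) = -2*2**(2/3)*uppergamma(5/3, 1) - 3*2**(2/3)/4 + 2**(1/3)*uppergamma(5/3, 6)/4 + 3*2**(5/6)/152 + 3*3**(2/3)/4 + 2*2**(2/3)*uppergamma(5/3, 1/4)
F(4) = -256*exp(-1) + sqrt(2)/352 + 183*exp(-6)/8 + 19/6 + 493*exp(-1/4)/4

reversing the shared t-power: t**(5/2) on [0, 1/2); t*exp(-t/2) on [1/2, 2); 1/2 on [2, 3); …
strip the shared t-power: t**2 on [0, 1/2); sqrt(t)*exp(-t/2) on [1/2, 2); 1/(2*sqrt(t)) on [2, 3); …
reversing the shared t-power: t**(3/2) on [0, 1/2); exp(-t/2) on [1/2, 2); 1/(2*t) on [2, 3); …
slice at 1/2, 2, 3, transform all 4 pieces, and sum them
the [0, 1/2) slice contributes ∫ t**(3/2)·t^(s-1) dt
the [1/2, 2) slice contributes ∫ exp(-t/2)·t^(s-1) dt
between 2 and 3 the integrand is 1/(2*t)·t^(s-1)
between 3 and ∞ the integrand is exp(-2*t)·t^(s-1)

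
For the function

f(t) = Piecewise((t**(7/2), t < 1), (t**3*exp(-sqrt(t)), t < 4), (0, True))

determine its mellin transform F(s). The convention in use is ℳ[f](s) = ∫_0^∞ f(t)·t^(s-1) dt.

remove the shared t-power first: t**(3/2) on [0, 1); t*exp(-sqrt(t)) on [1, 4)
strip the shared t-power: sqrt(t) on [0, 1); exp(-sqrt(t)) on [1, 4)
the power substitution comes off first: t on [0, 1); exp(-t) on [1, 2)
integrate the 2 segments split at 1, then add the results
over [0, 1), the kernel integral of t**(7/2) enters the sum
on [1, 4) integrate f = t**3*exp(-sqrt(t)) against the kernel

2*((2*s + 7)*uppergamma(2*s + 6, 1) - (2*s + 7)*uppergamma(2*s + 6, 2) + 1)/(2*s + 7)
  Re(s) > -7/2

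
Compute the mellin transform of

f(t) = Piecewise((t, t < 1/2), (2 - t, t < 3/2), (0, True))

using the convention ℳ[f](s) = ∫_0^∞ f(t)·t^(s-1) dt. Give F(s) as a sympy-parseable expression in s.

the 2 pieces separated at 1/2 each add one integral
∫ t·t^(s-1) over [0, 1/2)
segment 1/2 to 3/2 holds (2 - t); add its integral

(3**s*s + 4*3**s - 2*s - 4)/(2*2**s*s*(s + 1))
  Re(s) > -1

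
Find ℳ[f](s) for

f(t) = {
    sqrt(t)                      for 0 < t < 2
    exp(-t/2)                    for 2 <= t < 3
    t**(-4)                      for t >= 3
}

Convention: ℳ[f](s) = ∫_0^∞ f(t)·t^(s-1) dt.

(2**s*(s - 4)*(2*s + 1)*uppergamma(s, 1) - 2**s*(s - 4)*(2*s + 1)*uppergamma(s, 3/2) + 2*2**(s + 1/2)*(s - 4) - 3**s*(2*s + 1)/81)/((s - 4)*(2*s + 1))
  -1/2 < Re(s) < 4

treat the 3 regions marked off by 2, 3 separately and sum
piece [0, 2): integrate sqrt(t) against the kernel
[2, 3) adds the kernel integral of exp(-t/2)
segment [3, ∞) carries t**(-4); integrate it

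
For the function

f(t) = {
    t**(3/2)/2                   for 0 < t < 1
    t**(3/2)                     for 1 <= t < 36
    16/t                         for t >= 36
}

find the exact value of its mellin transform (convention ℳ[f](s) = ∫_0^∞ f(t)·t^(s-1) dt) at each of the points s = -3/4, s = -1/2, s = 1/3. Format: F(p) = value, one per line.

F(-3/4) = -2/3 + 4540*sqrt(6)/567
F(-1/2) = 5759/162
F(1/3) = -3/11 + 3910*6**(2/3)/33

peel off the shared t-power: sqrt(t)/2 on [0, 1); sqrt(t) on [1, 36); 16/t**2 on [36, ∞)
invert the power substitution to get t/2 on [0, 1); t on [1, 6); 16/t**4 on [6, ∞)
peel off the common scale on t: t on [0, 1/2); 2*t on [1/2, 3); t**(-4) on [3, ∞)
f breaks at 1, 36 into 3 integrals to sum
on [0, 1): add ∫ t**(3/2)/2·t^(s-1) dt
[1, 36) adds the kernel integral of t**(3/2)
over [36, ∞), the kernel integral of 16/t enters the sum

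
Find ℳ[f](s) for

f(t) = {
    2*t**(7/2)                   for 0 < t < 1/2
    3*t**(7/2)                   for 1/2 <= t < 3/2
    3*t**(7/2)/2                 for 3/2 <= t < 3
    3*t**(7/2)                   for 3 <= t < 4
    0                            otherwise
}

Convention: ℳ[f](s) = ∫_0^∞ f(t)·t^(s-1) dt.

(-2*2**(-s - 7/2) - 3*3**(s + 7/2) + 3*(3/2)**(s + 7/2) + 6*4**(s + 7/2))/(2*s + 7)
  Re(s) > -7/2

treat the 4 regions marked off by 1/2, 3/2, 3 separately and sum
piece [0, 1/2): integrate 2*t**(7/2) against the kernel
on [1/2, 3/2) integrate f = 3*t**(7/2) against the kernel
segment 3/2 to 3 holds 3*t**(7/2)/2; add its integral
piece [3, 4): integrate 3*t**(7/2) against the kernel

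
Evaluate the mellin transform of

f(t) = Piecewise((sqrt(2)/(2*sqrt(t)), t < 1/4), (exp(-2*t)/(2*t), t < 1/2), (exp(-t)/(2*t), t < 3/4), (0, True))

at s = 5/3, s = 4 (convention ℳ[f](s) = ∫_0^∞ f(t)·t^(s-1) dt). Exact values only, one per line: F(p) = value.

peel off the common scale on t: 1/sqrt(t) on [0, 1/2); exp(-t)/t on [1/2, 1); exp(-t/2)/t on [1, 3/2)
undo the shared t-power: sqrt(t) on [0, 1/2); exp(-t) on [1/2, 1); exp(-t/2) on [1, 3/2)
along the cuts 1/4, 1/2, ℳ[f](s) splits into 3 integrals
between 0 and 1/4 the integrand is sqrt(2)/(2*sqrt(t))·t^(s-1)
on [1/4, 1/2): add ∫ exp(-2*t)/(2*t)·t^(s-1) dt
segment 1/2 to 3/4 holds exp(-t)/(2*t); add its integral

F(5/3) = -uppergamma(2/3, 3/4)/2 - 2**(1/3)*uppergamma(2/3, 1)/4 + 3*2**(1/6)/28 + 2**(1/3)*uppergamma(2/3, 1/2)/4 + uppergamma(2/3, 1/2)/2
F(4) = -65*exp(-3/4)/32 - 5*exp(-1)/16 + sqrt(2)/896 + 117*exp(-1/2)/64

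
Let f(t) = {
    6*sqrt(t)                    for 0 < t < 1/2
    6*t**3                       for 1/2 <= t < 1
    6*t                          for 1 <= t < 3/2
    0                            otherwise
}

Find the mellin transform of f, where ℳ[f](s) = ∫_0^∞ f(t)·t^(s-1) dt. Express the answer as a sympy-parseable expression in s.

split f at 1/2, 1: ℳ[f](s) collects 3 kernel integrals
piece [0, 1/2): integrate 6*sqrt(t) against the kernel
for t in [1/2, 1): the term is ∫ 6*t**3·t^(s-1)
∫ 6*t·t^(s-1) over [1, 3/2)

3*(8*2**(1/2 - s)*(s + 1)*(s + 3) + 8*(s + 1)*(2*s + 1) - 8*(s + 3)*(2*s + 1) + 12*3**s*(s + 3)*(2*s + 1)/2**s - (s + 1)*(2*s + 1)/2**s)/(4*(s + 1)*(s + 3)*(2*s + 1))
  Re(s) > -1/2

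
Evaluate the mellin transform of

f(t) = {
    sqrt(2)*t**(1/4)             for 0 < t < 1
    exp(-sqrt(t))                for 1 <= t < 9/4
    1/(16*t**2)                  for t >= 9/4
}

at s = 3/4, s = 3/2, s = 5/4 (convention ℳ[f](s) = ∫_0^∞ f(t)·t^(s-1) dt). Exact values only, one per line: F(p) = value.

F(3/4) = -sqrt(6)*exp(-3/2) - sqrt(pi)*erfc(sqrt(6)/2) + sqrt(6)/135 + sqrt(pi)*erfc(1) + 2*exp(-1) + sqrt(2)
F(3/2) = -29*exp(-3/2)/2 + 1/12 + 4*sqrt(2)/7 + 10*exp(-1)
F(5/4) = -3*sqrt(6)*exp(-3/2) - 3*sqrt(pi)*erfc(sqrt(6)/2)/2 + sqrt(6)/54 + 3*sqrt(pi)*erfc(1)/2 + 2*sqrt(2)/3 + 5*exp(-1)

remove the power substitution first: sqrt(2)*sqrt(t) on [0, 1); exp(-t) on [1, 3/2); 1/(16*t**4) on [3/2, ∞)
invert the common scale on t to get sqrt(t) on [0, 2); exp(-t/2) on [2, 3); t**(-4) on [3, ∞)
summing 3 kernel integrals split by 1, 9/4 yields ℳ[f](s)
segment [0, 1) carries sqrt(2)*t**(1/4); integrate it
segment 1 to 9/4 holds exp(-sqrt(t)); add its integral
the [9/4, ∞) slice contributes ∫ 1/(16*t**2)·t^(s-1) dt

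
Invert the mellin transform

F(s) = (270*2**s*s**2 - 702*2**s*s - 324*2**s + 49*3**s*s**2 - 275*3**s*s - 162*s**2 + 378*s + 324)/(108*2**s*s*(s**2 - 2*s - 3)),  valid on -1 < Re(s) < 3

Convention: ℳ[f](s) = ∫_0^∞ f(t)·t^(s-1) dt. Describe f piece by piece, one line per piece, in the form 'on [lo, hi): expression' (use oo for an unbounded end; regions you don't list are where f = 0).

summing 4 kernel integrals split by 1/2, 1, 3/2 yields ℳ[f](s)
the [0, 1/2) slice contributes ∫ t·t^(s-1) dt
segment 1/2 to 1 holds (2*t + 1); add its integral
∫ t/2·t^(s-1) over [1, 3/2)
[3/2, ∞) adds the kernel integral of t**(-3)

on [0, 1/2): t
on [1/2, 1): 2*t + 1
on [1, 3/2): t/2
on [3/2, oo): t**(-3)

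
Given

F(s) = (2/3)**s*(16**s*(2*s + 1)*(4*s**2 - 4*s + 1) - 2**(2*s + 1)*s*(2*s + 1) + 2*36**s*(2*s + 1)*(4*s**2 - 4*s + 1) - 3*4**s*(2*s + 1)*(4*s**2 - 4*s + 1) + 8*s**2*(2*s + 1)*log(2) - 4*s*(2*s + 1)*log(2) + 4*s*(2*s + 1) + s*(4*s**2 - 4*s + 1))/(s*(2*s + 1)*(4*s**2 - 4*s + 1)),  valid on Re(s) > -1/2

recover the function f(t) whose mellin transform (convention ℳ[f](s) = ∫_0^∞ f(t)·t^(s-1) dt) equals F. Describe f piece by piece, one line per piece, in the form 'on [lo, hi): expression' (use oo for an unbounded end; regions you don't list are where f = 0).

on [0, 2/3): sqrt(6)*sqrt(t)/4
on [2/3, 8/3): 2*sqrt(6)*log(sqrt(6)*sqrt(t)/4)/(3*sqrt(t))
on [8/3, 32/3): 3
on [32/3, 24): 2

remove the common scale on t first: sqrt(t)/2 on [0, 1); 2*log(sqrt(t)/2)/sqrt(t) on [1, 4); 3 on [4, 16); …
the power substitution comes off first: t/2 on [0, 1); 2*log(t/2)/t on [1, 2); 3 on [2, 4); …
undo the common scale on t: t on [0, 1/2); log(t)/t on [1/2, 1); 3 on [1, 2); …
the 4 pieces separated at 2/3, 8/3, 32/3 each add one integral
on [0, 2/3): add ∫ sqrt(6)*sqrt(t)/4·t^(s-1) dt
∫ 2*sqrt(6)*log(sqrt(6)*sqrt(t)/4)/(3*sqrt(t))·t^(s-1) over [2/3, 8/3)
segment [8/3, 32/3) carries 3; integrate it
segment [32/3, 24) carries 2; integrate it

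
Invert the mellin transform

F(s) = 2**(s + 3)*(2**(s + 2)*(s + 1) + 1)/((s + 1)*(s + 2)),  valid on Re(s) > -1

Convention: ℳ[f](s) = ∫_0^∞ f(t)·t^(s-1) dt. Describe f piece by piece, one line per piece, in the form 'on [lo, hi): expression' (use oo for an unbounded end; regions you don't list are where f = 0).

breakpoints 2: one integral from each of the 2 segments
piece [0, 2): integrate 4*t against the kernel
[2, 4) adds the kernel integral of 2*t**2

on [0, 2): 4*t
on [2, 4): 2*t**2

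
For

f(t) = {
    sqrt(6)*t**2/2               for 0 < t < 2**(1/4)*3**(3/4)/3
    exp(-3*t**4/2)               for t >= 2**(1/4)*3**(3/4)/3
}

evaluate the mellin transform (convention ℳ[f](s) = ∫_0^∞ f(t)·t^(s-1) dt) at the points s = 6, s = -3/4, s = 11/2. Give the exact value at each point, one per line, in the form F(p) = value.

invert the power substitution to get sqrt(6)*t/2 on [0, sqrt(6)/3); exp(-3*t**2/2) on [sqrt(6)/3, ∞)
remove the power substitution first: sqrt(6)*sqrt(t)/2 on [0, 2/3); exp(-3*t/2) on [2/3, ∞)
undo the common scale on t: sqrt(t) on [0, 1); exp(-t) on [1, ∞)
f breaks at 2**(1/4)*3**(3/4)/3 into 2 integrals to sum
on [0, 2**(1/4)*3**(3/4)/3): add ∫ sqrt(6)*t**2/2·t^(s-1) dt
piece [2**(1/4)*3**(3/4)/3, ∞): integrate exp(-3*t**4/2) against the kernel

F(6) = sqrt(6)*(2 + E*(sqrt(pi)*erfc(1) + 1))*exp(-1)/36
F(-3/4) = 221184**(1/16)*(5*uppergamma(-3/16, 1) + 16)/40
F(11/2) = 1944**(1/8)*(15*uppergamma(11/8, 1) + 8)/270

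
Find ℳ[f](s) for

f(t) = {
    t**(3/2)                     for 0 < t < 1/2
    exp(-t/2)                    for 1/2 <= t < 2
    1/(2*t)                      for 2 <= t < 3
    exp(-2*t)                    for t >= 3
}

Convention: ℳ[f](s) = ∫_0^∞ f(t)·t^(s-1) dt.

f breaks at 1/2, 2, 3 into 4 integrals to sum
piece [0, 1/2): integrate t**(3/2) against the kernel
between 1/2 and 2 the integrand is exp(-t/2)·t^(s-1)
∫ 1/(2*t)·t^(s-1) over [2, 3)
on [3, ∞) integrate f = exp(-2*t) against the kernel

(12*24**s*(s - 1)*(2*s + 3)*uppergamma(s, 1/4) - 12*24**s*(s - 1)*(2*s + 3)*uppergamma(s, 1) - 3*24**s*(2*s + 3) + 2*36**s*(2*s + 3) + 12*6**s*(s - 1)*(2*s + 3)*uppergamma(s, 6) + 6*sqrt(2)*6**s*(s - 1))/(12*12**s*(s - 1)*(2*s + 3))
  Re(s) > -3/2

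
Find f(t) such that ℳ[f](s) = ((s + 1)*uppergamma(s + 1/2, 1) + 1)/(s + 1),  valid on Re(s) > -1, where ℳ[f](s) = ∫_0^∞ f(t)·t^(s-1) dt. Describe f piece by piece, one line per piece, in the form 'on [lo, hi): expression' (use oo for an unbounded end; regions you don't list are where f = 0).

on [0, 1): t
on [1, oo): sqrt(t)*exp(-t)

invert the shared t-power to get sqrt(t) on [0, 1); exp(-t) on [1, ∞)
the 2 pieces separated at 1 each add one integral
segment [0, 1) carries t; integrate it
segment 1 to ∞ holds sqrt(t)*exp(-t); add its integral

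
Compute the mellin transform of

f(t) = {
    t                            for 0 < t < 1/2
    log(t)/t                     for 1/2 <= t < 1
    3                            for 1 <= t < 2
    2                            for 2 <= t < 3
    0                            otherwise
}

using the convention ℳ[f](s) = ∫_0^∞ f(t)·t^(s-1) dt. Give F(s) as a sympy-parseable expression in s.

treat the 4 regions marked off by 1/2, 1, 2 separately and sum
between 0 and 1/2 the integrand is t·t^(s-1)
on [1/2, 1): add ∫ log(t)/t·t^(s-1) dt
on [1, 2) integrate f = 3 against the kernel
segment 2 to 3 holds 2; add its integral

(2*2**(2*s)*(s + 1)*(s**2 - 2*s + 1) - 2*2**s*s*(s + 1) - 6*2**s*(s + 1)*(s**2 - 2*s + 1) + 4*6**s*(s + 1)*(s**2 - 2*s + 1) + 4*s**2*(s + 1)*log(2) - 4*s*(s + 1)*log(2) + 4*s*(s + 1) + s*(s**2 - 2*s + 1))/(2*2**s*s*(s + 1)*(s**2 - 2*s + 1))
  Re(s) > -1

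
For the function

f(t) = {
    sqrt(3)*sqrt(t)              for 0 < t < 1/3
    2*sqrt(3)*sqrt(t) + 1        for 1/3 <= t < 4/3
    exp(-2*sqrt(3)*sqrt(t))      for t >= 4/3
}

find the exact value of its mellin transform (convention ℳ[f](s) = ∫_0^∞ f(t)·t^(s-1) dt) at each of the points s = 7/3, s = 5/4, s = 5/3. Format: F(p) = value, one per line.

F(7/3) = 6**(2/3)*(-1488*2**(1/3) + 119*2**(2/3)*uppergamma(14/3, 4) + 112128)/102816
F(5/4) = 3**(3/4)*(sqrt(2)*(105*sqrt(pi)*exp(4)*erfc(2) + 1540)/5040 + (-768 + 6912*sqrt(2))*exp(4)/5040)*exp(-4)
F(5/3) = 6**(1/3)*(-276*2**(2/3) + 65*2**(1/3)*uppergamma(10/3, 4) + 10176)/4680

undo the common scale on t: sqrt(t) on [0, 1); 2*sqrt(t) + 1 on [1, 4); exp(-2*sqrt(t)) on [4, ∞)
peel off the power substitution: t on [0, 1); 2*t + 1 on [1, 2); exp(-2*t) on [2, ∞)
linearity at 1/3, 4/3 turns ℳ[f](s) into 3 summed integrals
on [0, 1/3) integrate f = sqrt(3)*sqrt(t) against the kernel
between 1/3 and 4/3 the integrand is (2*sqrt(3)*sqrt(t) + 1)·t^(s-1)
∫ exp(-2*sqrt(3)*sqrt(t))·t^(s-1) over [4/3, ∞)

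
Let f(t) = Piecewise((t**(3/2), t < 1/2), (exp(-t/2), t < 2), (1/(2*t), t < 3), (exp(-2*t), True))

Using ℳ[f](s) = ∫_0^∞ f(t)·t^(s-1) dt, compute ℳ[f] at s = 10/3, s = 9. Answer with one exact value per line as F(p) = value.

F(10/3) = -8*2**(1/3)*uppergamma(10/3, 1) - 6*2**(1/3)/7 + 3*2**(1/6)/464 + 2**(2/3)*uppergamma(10/3, 6)/16 + 27*3**(1/3)/14 + 8*2**(1/3)*uppergamma(10/3, 1/4)
F(9) = -56115712*exp(-1) + sqrt(2)/21504 + 107667*exp(-6)/4 + 6305/16 + 3392923553*exp(-1/4)/128

split f at 1/2, 2, 3: ℳ[f](s) collects 4 kernel integrals
∫ over [0, 1/2) of t**(3/2)·t^(s-1) joins the sum
the [1/2, 2) slice contributes ∫ exp(-t/2)·t^(s-1) dt
segment 2 to 3 holds 1/(2*t); add its integral
the [3, ∞) slice contributes ∫ exp(-2*t)·t^(s-1) dt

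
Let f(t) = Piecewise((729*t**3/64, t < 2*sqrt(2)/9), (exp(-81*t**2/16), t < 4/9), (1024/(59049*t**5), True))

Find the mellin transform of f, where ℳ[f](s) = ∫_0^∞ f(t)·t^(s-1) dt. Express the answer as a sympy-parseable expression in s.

(2*sqrt(2)/9)**s*(2*2**(s/2)*(s - 5)*(s + 3)*uppergamma(s/2, 1/2) - 2*2**(s/2)*(s - 5)*(s + 3)*uppergamma(s/2, 1) - 4*2**(s/2)*(s + 3) + sqrt(2)*(s - 5))/(4*(s - 5)*(s + 3))
  -3 < Re(s) < 5

the common scale on t comes off first: 27*t**3/8 on [0, sqrt(2)/3); exp(-9*t**2/4) on [sqrt(2)/3, 2/3); 32/(243*t**5) on [2/3, ∞)
the common scale on t comes off first: t**3 on [0, sqrt(2)/2); exp(-t**2) on [sqrt(2)/2, 1); t**(-5) on [1, ∞)
invert the power substitution to get t**(3/2) on [0, 1/2); exp(-t) on [1/2, 1); t**(-5/2) on [1, ∞)
breakpoints 2*sqrt(2)/9, 4/9: one integral from each of the 3 segments
segment 0 to 2*sqrt(2)/9 holds 729*t**3/64; add its integral
piece [2*sqrt(2)/9, 4/9): integrate exp(-81*t**2/16) against the kernel
on [4/9, ∞) integrate f = 1024/(59049*t**5) against the kernel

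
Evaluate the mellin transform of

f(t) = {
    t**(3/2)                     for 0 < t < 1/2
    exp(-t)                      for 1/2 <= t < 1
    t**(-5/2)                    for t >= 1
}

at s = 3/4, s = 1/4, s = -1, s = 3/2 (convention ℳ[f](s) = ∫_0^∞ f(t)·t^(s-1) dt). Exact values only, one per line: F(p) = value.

split f at 1/2, 1: ℳ[f](s) collects 3 kernel integrals
segment 0 to 1/2 holds t**(3/2); add its integral
segment [1/2, 1) carries exp(-t); integrate it
over [1, ∞), the kernel integral of t**(-5/2) enters the sum

F(3/4) = -uppergamma(3/4, 1) + 2**(3/4)/18 + 4/7 + uppergamma(3/4, 1/2)
F(1/4) = -uppergamma(1/4, 1) + 2**(1/4)/7 + 4/9 + uppergamma(1/4, 1/2)
F(-1) = -expint(2, 1) + 2/7 + 2*expint(2, 1/2) + sqrt(2)
F(3/2) = -exp(-1) - sqrt(pi)*erfc(1)/2 + sqrt(pi)*erfc(sqrt(2)/2)/2 + sqrt(2)*exp(-1/2)/2 + 25/24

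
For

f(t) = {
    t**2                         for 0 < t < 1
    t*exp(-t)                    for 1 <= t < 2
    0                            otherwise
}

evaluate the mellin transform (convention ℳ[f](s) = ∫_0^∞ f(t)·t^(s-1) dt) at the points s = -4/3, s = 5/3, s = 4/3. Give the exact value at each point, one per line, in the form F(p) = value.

F(-4/3) = -uppergamma(-1/3, 2) + uppergamma(-1/3, 1) + 3/2
F(5/3) = -uppergamma(8/3, 2) + 3/11 + uppergamma(8/3, 1)
F(4/3) = -uppergamma(7/3, 2) + 3/10 + uppergamma(7/3, 1)

peel off the shared t-power: t on [0, 1); exp(-t) on [1, 2)
slice at 1, transform all 2 pieces, and sum them
segment [0, 1) carries t**2; integrate it
for t in [1, 2): the term is ∫ t*exp(-t)·t^(s-1)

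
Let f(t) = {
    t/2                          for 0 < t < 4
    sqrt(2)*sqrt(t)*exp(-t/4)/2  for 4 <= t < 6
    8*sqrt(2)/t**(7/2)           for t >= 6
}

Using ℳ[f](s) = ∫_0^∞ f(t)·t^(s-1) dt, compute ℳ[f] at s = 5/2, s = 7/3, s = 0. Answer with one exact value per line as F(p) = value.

the common scale on t comes off first: t on [0, 2); sqrt(t)*exp(-t/2) on [2, 3); t**(-7/2) on [3, ∞)
invert the shared t-power to get sqrt(t) on [0, 2); exp(-t/2) on [2, 3); t**(-4) on [3, ∞)
integrate the 3 segments split at 4, 6, then add the results
for t in [0, 4): the term is ∫ t/2·t^(s-1)
on [4, 6): add ∫ sqrt(2)*sqrt(t)*exp(-t/4)/2·t^(s-1) dt
on [6, ∞) integrate f = 8*sqrt(2)/t**(7/2) against the kernel

F(5/2) = -232*sqrt(2)*exp(-3/2) + 4*sqrt(2)/3 + 128/7 + 160*sqrt(2)*exp(-1)
F(7/3) = -32*2**(1/6)*uppergamma(17/6, 3/2) + 8*2**(1/3)*3**(5/6)/21 + 48*2**(2/3)/5 + 32*2**(1/6)*uppergamma(17/6, 1)
F(0) = -sqrt(2)*sqrt(pi)*erfc(sqrt(6)/2) + 2*sqrt(3)/567 + sqrt(2)*sqrt(pi)*erfc(1) + 2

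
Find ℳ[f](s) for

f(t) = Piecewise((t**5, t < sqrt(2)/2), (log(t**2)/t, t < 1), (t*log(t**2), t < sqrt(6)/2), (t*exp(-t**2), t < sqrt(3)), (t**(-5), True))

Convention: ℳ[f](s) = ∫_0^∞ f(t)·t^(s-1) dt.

2**(-s/2 - 1/2)*(27*2**(s/2 + 1/2)*(-s + (s + 1)**2/4)*(s/2 - 5/2)*(s/2 + 5/2)*(s + 1)**2*uppergamma(s/2 + 1/2, 3/2) - 27*2**(s/2 + 1/2)*(-s + (s + 1)**2/4)*(s/2 - 5/2)*(s/2 + 5/2)*(s + 1)**2*uppergamma(s/2 + 1/2, 3) + 108*2**(s/2 + 1/2)*(-s + (s + 1)**2/4)*(s/2 - 5/2)*(s/2 + 5/2) - 27*2**(s/2 + 1/2)*(s/2 - 5/2)*(s/2 + 5/2)*(s + 1)**2 - 54*3**(s/2 + 1/2)*(-s + (s + 1)**2/4)*(s/2 - 5/2)*(s/2 + 5/2)*(s + 1)*log(2) + 54*3**(s/2 + 1/2)*(-s + (s + 1)**2/4)*(s/2 - 5/2)*(s/2 + 5/2)*(s + 1)*log(3) - 108*3**(s/2 + 1/2)*(-s + (s + 1)**2/4)*(s/2 - 5/2)*(s/2 + 5/2) - 6**(s/2 + 1/2)*(-s + (s + 1)**2/4)*(s/2 + 5/2)*(s + 1)**2 + 27*(-s + (s + 1)**2/4)*(s/2 - 5/2)*(s + 1)**2/4 + 27*(s/2 - 5/2)*(s/2 + 5/2)*(s + 1)**3*log(2) - 54*(s/2 - 5/2)*(s/2 + 5/2)*(s + 1)**2*log(2) + 54*(s/2 - 5/2)*(s/2 + 5/2)*(s + 1)**2)/(54*(-s + (s + 1)**2/4)*(s/2 - 5/2)*(s/2 + 5/2)*(s + 1)**2)
  -5 < Re(s) < 5

back out the shared t-power: t**4 on [0, sqrt(2)/2); log(t**2)/t**2 on [sqrt(2)/2, 1); log(t**2) on [1, sqrt(6)/2); …
the power substitution comes off first: t**2 on [0, 1/2); log(t)/t on [1/2, 1); log(t) on [1, 3/2); …
the 5 pieces separated at sqrt(2)/2, 1, sqrt(6)/2, sqrt(3) each add one integral
∫ t**5·t^(s-1) over [0, sqrt(2)/2)
on [sqrt(2)/2, 1) integrate f = log(t**2)/t against the kernel
for t in [1, sqrt(6)/2): the term is ∫ t*log(t**2)·t^(s-1)
the [sqrt(6)/2, sqrt(3)) slice contributes ∫ t*exp(-t**2)·t^(s-1) dt
segment [sqrt(3), ∞) carries t**(-5); integrate it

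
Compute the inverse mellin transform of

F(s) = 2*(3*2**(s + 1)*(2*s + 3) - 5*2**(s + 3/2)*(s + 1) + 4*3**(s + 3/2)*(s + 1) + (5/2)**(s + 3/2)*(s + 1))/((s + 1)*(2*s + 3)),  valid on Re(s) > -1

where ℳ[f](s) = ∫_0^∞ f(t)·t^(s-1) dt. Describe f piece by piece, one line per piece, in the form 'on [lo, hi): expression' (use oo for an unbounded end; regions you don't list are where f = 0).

on [0, 2): 6*t
on [2, 5/2): 5*t**(3/2)
on [5/2, 3): 4*t**(3/2)

f breaks at 2, 5/2 into 3 integrals to sum
[0, 2) adds the kernel integral of 6*t
segment 2 to 5/2 holds 5*t**(3/2); add its integral
on [5/2, 3): add ∫ 4*t**(3/2)·t^(s-1) dt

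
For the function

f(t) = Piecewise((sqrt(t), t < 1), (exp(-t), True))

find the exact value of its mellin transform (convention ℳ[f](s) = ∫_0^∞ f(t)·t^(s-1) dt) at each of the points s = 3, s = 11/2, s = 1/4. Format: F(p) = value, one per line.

the 2 pieces separated at 1 each add one integral
the [0, 1) slice contributes ∫ sqrt(t)·t^(s-1) dt
on [1, ∞): add ∫ exp(-t)·t^(s-1) dt

F(3) = 2/7 + 5*exp(-1)
F(11/2) = (E*(16 + 2835*sqrt(pi)*erfc(1)) + 11490)*exp(-1)/96
F(1/4) = uppergamma(1/4, 1) + 4/3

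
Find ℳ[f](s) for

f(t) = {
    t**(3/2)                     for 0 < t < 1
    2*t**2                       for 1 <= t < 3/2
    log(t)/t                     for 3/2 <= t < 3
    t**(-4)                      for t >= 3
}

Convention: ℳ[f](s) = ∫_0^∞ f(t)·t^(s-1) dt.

split f at 1, 3/2, 3: ℳ[f](s) collects 4 kernel integrals
for t in [0, 1): the term is ∫ t**(3/2)·t^(s-1)
the [1, 3/2) slice contributes ∫ 2*t**2·t^(s-1) dt
on [3/2, 3): add ∫ log(t)/t·t^(s-1) dt
between 3 and ∞ the integrand is t**(-4)·t^(s-1)

(324*2**s*(s - 4)*(s + 2)*(s**2 - 2*s + 1) - 324*2**s*(s - 4)*(2*s + 3)*(s**2 - 2*s + 1) - 108*3**s*s*(s - 4)*(s + 2)*(2*s + 3)*log(3) + 108*3**s*s*(s - 4)*(s + 2)*(2*s + 3)*log(2) - 108*3**s*(s - 4)*(s + 2)*(2*s + 3)*log(2) + 108*3**s*(s - 4)*(s + 2)*(2*s + 3) + 108*3**s*(s - 4)*(s + 2)*(2*s + 3)*log(3) + 729*3**s*(s - 4)*(2*s + 3)*(s**2 - 2*s + 1) + 54*6**s*s*(s - 4)*(s + 2)*(2*s + 3)*log(3) - 54*6**s*(s - 4)*(s + 2)*(2*s + 3)*log(3) - 54*6**s*(s - 4)*(s + 2)*(2*s + 3) - 2*6**s*(s + 2)*(2*s + 3)*(s**2 - 2*s + 1))/(162*2**s*(s - 4)*(s + 2)*(2*s + 3)*(s**2 - 2*s + 1))
  -3/2 < Re(s) < 4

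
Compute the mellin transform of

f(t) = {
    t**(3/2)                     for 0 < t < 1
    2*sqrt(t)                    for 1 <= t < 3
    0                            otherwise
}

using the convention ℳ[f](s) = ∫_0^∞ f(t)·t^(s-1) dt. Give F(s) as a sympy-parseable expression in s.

(4*sqrt(3)*3**s*(2*s + 3) - 4*s - 10)/((2*s + 1)*(2*s + 3))
  Re(s) > -3/2

summing 2 kernel integrals split by 1 yields ℳ[f](s)
segment 0 to 1 holds t**(3/2); add its integral
on [1, 3) integrate f = 2*sqrt(t) against the kernel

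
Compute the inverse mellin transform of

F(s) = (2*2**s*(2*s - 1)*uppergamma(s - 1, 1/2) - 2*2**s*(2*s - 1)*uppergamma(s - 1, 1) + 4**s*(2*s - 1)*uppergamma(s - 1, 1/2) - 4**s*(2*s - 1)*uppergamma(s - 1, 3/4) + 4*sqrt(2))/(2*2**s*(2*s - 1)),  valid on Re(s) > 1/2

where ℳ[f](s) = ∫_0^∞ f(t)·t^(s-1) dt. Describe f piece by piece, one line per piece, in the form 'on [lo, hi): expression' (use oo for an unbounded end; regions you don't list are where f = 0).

on [0, 1/2): 1/sqrt(t)
on [1/2, 1): exp(-t)/t
on [1, 3/2): exp(-t/2)/t

strip the shared t-power: sqrt(t) on [0, 1/2); exp(-t) on [1/2, 1); exp(-t/2) on [1, 3/2)
slice at 1/2, 1, transform all 3 pieces, and sum them
segment [0, 1/2) carries 1/sqrt(t); integrate it
on [1/2, 1): add ∫ exp(-t)/t·t^(s-1) dt
over [1, 3/2), the kernel integral of exp(-t/2)/t enters the sum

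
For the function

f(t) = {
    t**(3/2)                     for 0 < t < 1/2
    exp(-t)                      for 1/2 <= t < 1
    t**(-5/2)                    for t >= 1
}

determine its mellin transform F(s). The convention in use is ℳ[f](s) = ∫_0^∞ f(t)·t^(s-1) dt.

breakpoints 1/2, 1: one integral from each of the 3 segments
[0, 1/2) adds the kernel integral of t**(3/2)
segment 1/2 to 1 holds exp(-t); add its integral
the [1, ∞) slice contributes ∫ t**(-5/2)·t^(s-1) dt

(2*2**s*(2*s - 5)*(2*s + 3)*uppergamma(s, 1/2) - 2*2**s*(2*s - 5)*(2*s + 3)*uppergamma(s, 1) - 4*2**s*(2*s + 3) + sqrt(2)*(2*s - 5))/(2*2**s*(2*s - 5)*(2*s + 3))
  -3/2 < Re(s) < 5/2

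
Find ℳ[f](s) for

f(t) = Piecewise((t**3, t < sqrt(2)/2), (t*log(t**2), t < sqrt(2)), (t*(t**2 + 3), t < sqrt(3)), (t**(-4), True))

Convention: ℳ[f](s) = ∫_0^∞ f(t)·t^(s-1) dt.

back out the shared t-power: t**2 on [0, sqrt(2)/2); log(t**2) on [sqrt(2)/2, sqrt(2)); t**2 + 3 on [sqrt(2), sqrt(3)); …
reversing the power substitution: t on [0, 1/2); log(t) on [1/2, 2); t + 3 on [2, 3); …
summing 4 kernel integrals split by sqrt(2)/2, sqrt(2), sqrt(3) yields ℳ[f](s)
on [0, sqrt(2)/2): add ∫ t**3·t^(s-1) dt
the [sqrt(2)/2, sqrt(2)) slice contributes ∫ t*log(t**2)·t^(s-1) dt
∫ t*(t**2 + 3)·t^(s-1) over [sqrt(2), sqrt(3))
∫ over [sqrt(3), ∞) of t**(-4)·t^(s-1) joins the sum

2**(1/2 - s/2)*(540*2**s*(4 - s)*(s + 1)**2 + 108*2**s*(s - 4)*(s + 1)*(s + 3)*log(2) - 648*2**s*(s - 4)*(s + 1) - 216*2**s*(s - 4)*(s + 3) + 324*6**(s/2 + 1/2)*(s - 4)*(s + 1)**2 + 324*6**(s/2 + 1/2)*(s - 4)*(s + 1) - 2*sqrt(3)*6**(s/2 + 1/2)*(s + 1)**2*(s + 3) + 27*(s - 4)*(s + 1)**2 + 54*(s - 4)*(s + 1)*(s + 3)*log(2) + 108*(s - 4)*(s + 3))/(108*(s - 4)*(s + 1)**2*(s + 3))
  -3 < Re(s) < 4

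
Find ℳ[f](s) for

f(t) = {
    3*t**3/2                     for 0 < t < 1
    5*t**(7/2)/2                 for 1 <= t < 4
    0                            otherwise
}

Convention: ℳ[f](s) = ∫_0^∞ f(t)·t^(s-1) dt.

split f at 1: ℳ[f](s) collects 2 kernel integrals
∫ 3*t**3/2·t^(s-1) over [0, 1)
on [1, 4): add ∫ 5*t**(7/2)/2·t^(s-1) dt

(1280*2**(2*s)*(s + 3) - 4*s - 9)/(2*(s + 3)*(2*s + 7))
  Re(s) > -3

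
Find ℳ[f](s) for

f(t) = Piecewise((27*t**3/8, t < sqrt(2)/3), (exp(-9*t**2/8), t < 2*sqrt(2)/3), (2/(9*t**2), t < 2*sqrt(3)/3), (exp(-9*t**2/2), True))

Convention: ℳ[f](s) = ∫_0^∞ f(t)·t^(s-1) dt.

undo the common scale on t: t**3 on [0, sqrt(2)/2); exp(-t**2/2) on [sqrt(2)/2, sqrt(2)); 1/(2*t**2) on [sqrt(2), sqrt(3)); …
back out the power substitution: t**(3/2) on [0, 1/2); exp(-t/2) on [1/2, 2); 1/(2*t) on [2, 3); …
treat the 4 regions marked off by sqrt(2)/3, 2*sqrt(2)/3, 2*sqrt(3)/3 separately and sum
segment [0, sqrt(2)/3) carries 27*t**3/8; integrate it
segment [sqrt(2)/3, 2*sqrt(2)/3) carries exp(-9*t**2/8); integrate it
segment 2*sqrt(2)/3 to 2*sqrt(3)/3 holds 2/(9*t**2); add its integral
the [2*sqrt(3)/3, ∞) slice contributes ∫ exp(-9*t**2/2)·t^(s-1) dt

2**s*(sqrt(3)/6)**s*(-6*2**s*6**(s/2)*(s - 2)*(s + 3)*uppergamma(s/2, 1) + 6*6**(s/2)*(s - 2)*(s + 3)*uppergamma(s/2, 6) + 3*sqrt(2)*6**(s/2)*(s - 2) + 2*6**s*(s + 3) + 6*(2*sqrt(6))**s*(s - 2)*(s + 3)*uppergamma(s/2, 1/4) - 3*(2*sqrt(6))**s*(s + 3))/(12*3**s*(s - 2)*(s + 3))
  Re(s) > -3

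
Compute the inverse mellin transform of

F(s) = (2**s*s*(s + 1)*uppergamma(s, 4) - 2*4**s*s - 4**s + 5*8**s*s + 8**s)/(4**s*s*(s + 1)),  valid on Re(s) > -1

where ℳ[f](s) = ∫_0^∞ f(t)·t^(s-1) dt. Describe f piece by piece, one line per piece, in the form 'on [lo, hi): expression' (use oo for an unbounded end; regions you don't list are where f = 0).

on [0, 1): t
on [1, 2): 2*t + 1
on [2, oo): exp(-2*t)

treat the 3 regions marked off by 1, 2 separately and sum
on [0, 1): add ∫ t·t^(s-1) dt
∫ over [1, 2) of (2*t + 1)·t^(s-1) joins the sum
between 2 and ∞ the integrand is exp(-2*t)·t^(s-1)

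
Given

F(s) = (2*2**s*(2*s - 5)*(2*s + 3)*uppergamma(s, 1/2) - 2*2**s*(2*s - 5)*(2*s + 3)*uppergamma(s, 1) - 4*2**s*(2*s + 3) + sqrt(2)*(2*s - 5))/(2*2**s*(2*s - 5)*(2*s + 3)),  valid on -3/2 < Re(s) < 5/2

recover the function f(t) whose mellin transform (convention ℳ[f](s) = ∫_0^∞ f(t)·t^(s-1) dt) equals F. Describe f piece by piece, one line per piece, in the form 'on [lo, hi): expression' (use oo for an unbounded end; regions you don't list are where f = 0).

on [0, 1/2): t**(3/2)
on [1/2, 1): exp(-t)
on [1, oo): t**(-5/2)

cuts at 1/2, 1: linearity sums the 3 kernel integrals
over [0, 1/2), the kernel integral of t**(3/2) enters the sum
on [1/2, 1): add ∫ exp(-t)·t^(s-1) dt
the [1, ∞) slice contributes ∫ t**(-5/2)·t^(s-1) dt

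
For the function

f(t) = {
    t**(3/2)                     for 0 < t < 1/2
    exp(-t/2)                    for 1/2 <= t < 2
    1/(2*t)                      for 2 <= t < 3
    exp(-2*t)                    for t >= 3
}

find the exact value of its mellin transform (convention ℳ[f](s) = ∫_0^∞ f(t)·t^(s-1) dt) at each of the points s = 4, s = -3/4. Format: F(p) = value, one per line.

F(4) = -256*exp(-1) + sqrt(2)/352 + 183*exp(-6)/8 + 19/6 + 493*exp(-1/4)/4
F(-3/4) = -2**(1/4)*uppergamma(-3/4, 1)/2 - 2*3**(1/4)/63 + 2**(3/4)*uppergamma(-3/4, 6) + 31*2**(1/4)/42 + 2**(1/4)*uppergamma(-3/4, 1/4)/2

linearity at 1/2, 2, 3 turns ℳ[f](s) into 4 summed integrals
between 0 and 1/2 the integrand is t**(3/2)·t^(s-1)
segment [1/2, 2) carries exp(-t/2); integrate it
∫ 1/(2*t)·t^(s-1) over [2, 3)
the [3, ∞) slice contributes ∫ exp(-2*t)·t^(s-1) dt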